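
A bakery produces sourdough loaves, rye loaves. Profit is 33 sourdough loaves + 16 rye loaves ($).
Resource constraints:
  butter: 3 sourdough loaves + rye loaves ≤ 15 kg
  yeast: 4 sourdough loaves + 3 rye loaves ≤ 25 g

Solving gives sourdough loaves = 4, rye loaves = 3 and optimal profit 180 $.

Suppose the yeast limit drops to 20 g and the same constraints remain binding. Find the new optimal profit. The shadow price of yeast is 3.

165

Δb = -5, so new z* = 180 + (3)·(-5) = 180 − 15 = 165.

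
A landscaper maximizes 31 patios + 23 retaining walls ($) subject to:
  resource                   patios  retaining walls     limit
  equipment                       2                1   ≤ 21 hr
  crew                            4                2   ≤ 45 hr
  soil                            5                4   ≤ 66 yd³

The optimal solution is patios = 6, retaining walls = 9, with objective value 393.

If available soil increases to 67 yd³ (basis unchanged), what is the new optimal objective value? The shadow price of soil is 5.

398

Δb = 1, so new z* = 393 + (5)·(1) = 393 + 5 = 398.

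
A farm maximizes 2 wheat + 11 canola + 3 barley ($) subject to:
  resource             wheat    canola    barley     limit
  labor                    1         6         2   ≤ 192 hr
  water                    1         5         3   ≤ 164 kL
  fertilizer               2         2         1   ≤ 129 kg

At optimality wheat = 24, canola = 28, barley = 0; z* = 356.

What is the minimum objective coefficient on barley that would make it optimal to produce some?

5

Check each constraint at x*: labor 192/192 (tight); water 164/164 (tight); fertilizer 104/129 (slack 25).
Slack constraints have shadow price 0 (complementary slackness).
The binding rows give the dual system: 1·y_labor + 1·y_water = 2 and 6·y_labor + 5·y_water = 11.
→ y_labor = 1 and y_water = 1.
barley enters the basis when its profit ≥ yᵀa₃ = 1·2 + 1·3 = 5.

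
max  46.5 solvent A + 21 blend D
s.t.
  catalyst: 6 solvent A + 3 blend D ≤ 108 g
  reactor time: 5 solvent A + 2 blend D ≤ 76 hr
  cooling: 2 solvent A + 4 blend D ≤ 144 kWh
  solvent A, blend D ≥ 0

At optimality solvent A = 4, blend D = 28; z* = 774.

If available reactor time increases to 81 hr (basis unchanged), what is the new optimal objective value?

At the optimum: catalyst uses 108 of 108 (binding); reactor time uses 76 of 76 (binding); cooling uses 120 of 144 (slack = 24).
Since cooling is not tight, its dual is 0.
The binding rows give the dual system: 6·y_catalyst + 5·y_reactor time = 46.5 and 3·y_catalyst + 2·y_reactor time = 21.
→ y_catalyst = 4 and y_reactor time = 4.5.
Δz = y_reactor time·Δb = 4.5 × (5) = 22.5, so new z* = 774 + 22.5 = 796.5.

796.5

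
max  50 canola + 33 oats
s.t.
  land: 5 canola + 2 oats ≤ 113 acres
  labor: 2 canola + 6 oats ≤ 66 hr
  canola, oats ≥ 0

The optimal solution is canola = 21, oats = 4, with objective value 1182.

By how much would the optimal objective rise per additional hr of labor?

Both land and labor are binding at x*.
From A_Bᵀ y = c: 5·y_land + 2·y_labor = 50; 2·y_land + 6·y_labor = 33.
Solving: y_land = 9, y_labor = 2.5.
Shadow price of labor = 2.5.

2.5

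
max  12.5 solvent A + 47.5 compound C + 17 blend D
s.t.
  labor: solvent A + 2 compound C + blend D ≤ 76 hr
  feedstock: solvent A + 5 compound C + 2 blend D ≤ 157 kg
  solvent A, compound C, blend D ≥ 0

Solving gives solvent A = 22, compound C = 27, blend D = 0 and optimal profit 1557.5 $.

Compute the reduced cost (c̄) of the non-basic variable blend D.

-3

Check each constraint at x*: labor 76/76 (tight); feedstock 157/157 (tight).
From A_Bᵀ y = c: 1·y_labor + 1·y_feedstock = 12.5; 2·y_labor + 5·y_feedstock = 47.5.
Solving: y_labor = 5, y_feedstock = 7.5.
Reduced cost of blend D: c₃ − yᵀa₃ = 17 − (5·1 + 7.5·2) = 17 − 20 = -3.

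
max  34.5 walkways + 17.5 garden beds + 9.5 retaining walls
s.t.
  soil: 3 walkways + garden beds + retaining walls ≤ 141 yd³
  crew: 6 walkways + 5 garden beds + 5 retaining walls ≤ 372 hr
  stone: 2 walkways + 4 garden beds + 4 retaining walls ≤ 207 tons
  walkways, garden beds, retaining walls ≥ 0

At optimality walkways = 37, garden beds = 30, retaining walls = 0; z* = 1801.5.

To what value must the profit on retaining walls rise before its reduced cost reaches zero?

Check each constraint at x*: soil 141/141 (tight); crew 372/372 (tight); stone 194/207 (slack 13).
Slack constraints have shadow price 0 (complementary slackness).
Dual feasibility on the basic columns requires 3·y_soil + 6·y_crew = 34.5, 1·y_soil + 5·y_crew = 17.5.
Solving: y_soil = 7.5, y_crew = 2.
retaining walls enters the basis when its profit ≥ yᵀa₃ = 7.5·1 + 2·5 = 17.5.

17.5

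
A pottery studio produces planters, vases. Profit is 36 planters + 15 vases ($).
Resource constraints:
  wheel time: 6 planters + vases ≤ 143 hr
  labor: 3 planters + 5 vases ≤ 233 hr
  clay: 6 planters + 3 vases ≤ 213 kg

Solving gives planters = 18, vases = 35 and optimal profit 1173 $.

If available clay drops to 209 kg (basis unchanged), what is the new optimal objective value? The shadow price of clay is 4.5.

Δb = -4, so new z* = 1173 + (4.5)·(-4) = 1173 − 18 = 1155.

1155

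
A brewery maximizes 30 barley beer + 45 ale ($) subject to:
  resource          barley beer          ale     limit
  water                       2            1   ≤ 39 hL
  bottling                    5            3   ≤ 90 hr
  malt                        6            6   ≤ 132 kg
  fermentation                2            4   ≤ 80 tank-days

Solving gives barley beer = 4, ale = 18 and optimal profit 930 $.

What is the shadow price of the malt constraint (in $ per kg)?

2.5

At the optimum: water uses 26 of 39 (slack = 13); bottling uses 74 of 90 (slack = 16); malt uses 132 of 132 (binding); fermentation uses 80 of 80 (binding).
Slack constraints have shadow price 0 (complementary slackness).
From A_Bᵀ y = c: 6·y_malt + 2·y_fermentation = 30; 6·y_malt + 4·y_fermentation = 45.
→ y_malt = 2.5 and y_fermentation = 7.5.
Shadow price of malt = 2.5.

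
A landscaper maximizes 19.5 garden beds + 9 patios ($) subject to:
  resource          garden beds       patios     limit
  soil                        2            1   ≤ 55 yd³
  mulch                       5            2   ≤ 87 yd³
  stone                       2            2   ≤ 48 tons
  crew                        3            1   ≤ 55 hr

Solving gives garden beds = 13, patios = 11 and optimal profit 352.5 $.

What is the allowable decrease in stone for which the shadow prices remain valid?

Binding constraints: mulch, stone. The basis is B = [[5,2],[2,2]] with det 6.
Per unit decrease in stone, x* moves by d = (0.3333, -0.8333).
The basis stays optimal until patios reaches 0; allowable decrease = 13.2 tons.

13.2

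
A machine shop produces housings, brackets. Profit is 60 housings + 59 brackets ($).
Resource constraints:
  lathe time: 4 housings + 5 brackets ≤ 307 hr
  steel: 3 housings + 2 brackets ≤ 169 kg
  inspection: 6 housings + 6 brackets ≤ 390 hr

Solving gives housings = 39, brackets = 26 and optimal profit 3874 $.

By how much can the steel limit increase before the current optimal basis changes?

Binding constraints: steel, inspection. The basis is B = [[3,2],[6,6]] with det 6.
Per unit increase in steel, x* moves by d = (1, -1).
The basis stays optimal until brackets reaches 0; allowable increase = 26 kg.

26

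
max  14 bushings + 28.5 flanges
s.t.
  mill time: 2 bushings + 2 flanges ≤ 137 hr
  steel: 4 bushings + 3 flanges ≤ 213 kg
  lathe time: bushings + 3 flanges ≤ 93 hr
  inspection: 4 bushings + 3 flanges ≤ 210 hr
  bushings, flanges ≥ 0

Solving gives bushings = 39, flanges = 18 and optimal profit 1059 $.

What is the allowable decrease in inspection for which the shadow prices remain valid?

Binding constraints: lathe time, inspection. The basis is B = [[1,3],[4,3]] with det -9.
Per unit decrease in inspection, x* moves by d = (-0.3333, 0.1111).
The basis stays optimal until bushings reaches 0; allowable decrease = 117 hr.

117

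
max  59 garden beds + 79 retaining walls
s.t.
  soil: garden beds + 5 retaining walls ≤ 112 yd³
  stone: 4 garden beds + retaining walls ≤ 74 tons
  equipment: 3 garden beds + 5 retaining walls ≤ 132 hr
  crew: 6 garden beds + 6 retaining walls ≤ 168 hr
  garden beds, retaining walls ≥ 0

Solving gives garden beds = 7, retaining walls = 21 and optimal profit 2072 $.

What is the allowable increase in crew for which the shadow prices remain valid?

Binding constraints: soil, crew. The basis is B = [[1,5],[6,6]] with det -24.
Per unit increase in crew, x* moves by d = (0.2083, -0.0417).
The basis stays optimal until equipment becomes binding; allowable increase = 14.4 hr.

14.4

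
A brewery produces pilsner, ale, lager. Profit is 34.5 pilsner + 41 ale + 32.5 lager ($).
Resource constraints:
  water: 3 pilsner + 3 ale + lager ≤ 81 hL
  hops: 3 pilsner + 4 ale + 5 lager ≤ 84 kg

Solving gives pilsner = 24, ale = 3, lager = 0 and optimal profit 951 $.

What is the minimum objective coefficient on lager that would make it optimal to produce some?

At the optimum: water uses 81 of 81 (binding); hops uses 84 of 84 (binding).
Dual feasibility on the basic columns requires 3·y_water + 3·y_hops = 34.5, 3·y_water + 4·y_hops = 41.
→ y_water = 5 and y_hops = 6.5.
lager enters the basis when its profit ≥ yᵀa₃ = 5·1 + 6.5·5 = 37.5.

37.5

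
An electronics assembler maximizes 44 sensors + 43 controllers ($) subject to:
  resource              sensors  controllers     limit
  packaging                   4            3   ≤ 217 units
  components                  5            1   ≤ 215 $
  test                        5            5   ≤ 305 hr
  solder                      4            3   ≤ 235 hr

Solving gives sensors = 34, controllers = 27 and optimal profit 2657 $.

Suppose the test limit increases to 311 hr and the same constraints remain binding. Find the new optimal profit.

2705

Binding: packaging and test. Non-binding: components (18 unused), solder (18 unused).
By complementary slackness, y = 0 for the non-binding constraints.
From A_Bᵀ y = c: 4·y_packaging + 5·y_test = 44; 3·y_packaging + 5·y_test = 43.
Solving: y_packaging = 1, y_test = 8.
Δz = y_test·Δb = 8 × (6) = 48, so new z* = 2657 + 48 = 2705.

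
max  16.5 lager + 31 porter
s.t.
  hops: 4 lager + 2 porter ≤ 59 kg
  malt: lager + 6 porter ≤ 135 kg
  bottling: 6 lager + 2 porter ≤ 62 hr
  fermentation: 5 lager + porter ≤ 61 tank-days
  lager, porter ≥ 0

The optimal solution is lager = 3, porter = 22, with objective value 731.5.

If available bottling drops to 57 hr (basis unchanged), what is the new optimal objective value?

At the optimum: hops uses 56 of 59 (slack = 3); malt uses 135 of 135 (binding); bottling uses 62 of 62 (binding); fermentation uses 37 of 61 (slack = 24).
Since hops, fermentation are not tight, their duals are 0.
Dual feasibility on the basic columns requires 1·y_malt + 6·y_bottling = 16.5, 6·y_malt + 2·y_bottling = 31.
This yields shadow prices y_malt = 4.5, y_bottling = 2.
Δz = y_bottling·Δb = 2 × (-5) = -10, so new z* = 731.5 − 10 = 721.5.

721.5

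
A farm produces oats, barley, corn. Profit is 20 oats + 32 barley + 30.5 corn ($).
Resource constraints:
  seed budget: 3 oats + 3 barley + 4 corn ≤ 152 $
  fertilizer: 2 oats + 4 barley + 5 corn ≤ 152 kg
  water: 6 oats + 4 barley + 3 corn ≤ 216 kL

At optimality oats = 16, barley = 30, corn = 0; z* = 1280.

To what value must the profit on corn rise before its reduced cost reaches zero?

Binding: fertilizer and water. Non-binding: seed budget (14 unused).
Since seed budget is not tight, its dual is 0.
The binding rows give the dual system: 2·y_fertilizer + 6·y_water = 20 and 4·y_fertilizer + 4·y_water = 32.
Solving: y_fertilizer = 7, y_water = 1.
corn enters the basis when its profit ≥ yᵀa₃ = 7·5 + 1·3 = 38.

38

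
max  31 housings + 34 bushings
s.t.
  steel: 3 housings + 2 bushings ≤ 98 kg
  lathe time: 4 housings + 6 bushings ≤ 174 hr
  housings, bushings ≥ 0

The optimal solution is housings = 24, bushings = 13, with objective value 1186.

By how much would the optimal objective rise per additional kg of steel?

Check each constraint at x*: steel 98/98 (tight); lathe time 174/174 (tight).
Dual feasibility on the basic columns requires 3·y_steel + 4·y_lathe time = 31, 2·y_steel + 6·y_lathe time = 34.
Solving: y_steel = 5, y_lathe time = 4.
Shadow price of steel = 5.

5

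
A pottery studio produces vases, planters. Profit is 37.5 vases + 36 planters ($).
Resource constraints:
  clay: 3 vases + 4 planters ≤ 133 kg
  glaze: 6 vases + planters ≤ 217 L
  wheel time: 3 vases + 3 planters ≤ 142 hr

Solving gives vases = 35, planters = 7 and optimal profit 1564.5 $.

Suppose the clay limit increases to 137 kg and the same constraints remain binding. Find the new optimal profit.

At the optimum: clay uses 133 of 133 (binding); glaze uses 217 of 217 (binding); wheel time uses 126 of 142 (slack = 16).
Slack constraints have shadow price 0 (complementary slackness).
From A_Bᵀ y = c: 3·y_clay + 6·y_glaze = 37.5; 4·y_clay + 1·y_glaze = 36.
Solving: y_clay = 8.5, y_glaze = 2.
Δz = y_clay·Δb = 8.5 × (4) = 34, so new z* = 1564.5 + 34 = 1598.5.

1598.5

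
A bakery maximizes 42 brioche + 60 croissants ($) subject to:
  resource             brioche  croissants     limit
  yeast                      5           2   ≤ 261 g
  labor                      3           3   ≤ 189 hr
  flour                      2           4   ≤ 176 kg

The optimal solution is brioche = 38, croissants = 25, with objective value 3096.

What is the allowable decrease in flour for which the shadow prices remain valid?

14

Binding constraints: labor, flour. The basis is B = [[3,3],[2,4]] with det 6.
Per unit decrease in flour, x* moves by d = (0.5, -0.5).
The basis stays optimal until yeast becomes binding; allowable decrease = 14 kg.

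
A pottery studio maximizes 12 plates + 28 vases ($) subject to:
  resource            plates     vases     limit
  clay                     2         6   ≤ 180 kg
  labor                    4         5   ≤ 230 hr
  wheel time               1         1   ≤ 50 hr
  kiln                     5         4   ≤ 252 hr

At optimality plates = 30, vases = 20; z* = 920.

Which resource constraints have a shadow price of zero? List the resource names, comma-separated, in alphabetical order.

kiln, labor

clay: 180/180 (binding)
labor: 220/230 (slack 10)
wheel time: 50/50 (binding)
kiln: 230/252 (slack 22)
By complementary slackness, a constraint with positive slack has shadow price 0 → kiln, labor.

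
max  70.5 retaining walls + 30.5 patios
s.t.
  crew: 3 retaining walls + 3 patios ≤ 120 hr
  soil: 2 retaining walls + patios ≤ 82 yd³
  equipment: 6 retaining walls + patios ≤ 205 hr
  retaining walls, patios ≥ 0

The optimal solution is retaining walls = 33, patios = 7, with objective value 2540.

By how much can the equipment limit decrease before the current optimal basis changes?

165

Binding constraints: crew, equipment. The basis is B = [[3,3],[6,1]] with det -15.
Per unit decrease in equipment, x* moves by d = (-0.2, 0.2).
The basis stays optimal until retaining walls reaches 0; allowable decrease = 165 hr.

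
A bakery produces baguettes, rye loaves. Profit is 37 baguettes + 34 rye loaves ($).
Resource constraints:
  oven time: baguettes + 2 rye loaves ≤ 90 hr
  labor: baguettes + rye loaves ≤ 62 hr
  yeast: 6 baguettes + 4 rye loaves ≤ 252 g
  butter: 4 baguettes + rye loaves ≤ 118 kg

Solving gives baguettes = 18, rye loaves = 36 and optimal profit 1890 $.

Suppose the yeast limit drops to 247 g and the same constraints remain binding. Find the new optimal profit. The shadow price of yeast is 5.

Δb = -5, so new z* = 1890 + (5)·(-5) = 1890 − 25 = 1865.

1865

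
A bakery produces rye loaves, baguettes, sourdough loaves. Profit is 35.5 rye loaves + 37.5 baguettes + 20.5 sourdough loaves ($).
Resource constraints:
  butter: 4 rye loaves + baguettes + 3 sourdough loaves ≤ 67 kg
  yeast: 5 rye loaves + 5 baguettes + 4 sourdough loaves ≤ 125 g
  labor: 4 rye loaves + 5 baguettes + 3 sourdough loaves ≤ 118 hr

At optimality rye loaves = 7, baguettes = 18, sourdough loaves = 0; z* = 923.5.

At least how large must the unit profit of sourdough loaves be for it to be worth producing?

28

Binding: yeast and labor. Non-binding: butter (21 unused).
Slack constraints have shadow price 0 (complementary slackness).
Dual feasibility on the basic columns requires 5·y_yeast + 4·y_labor = 35.5, 5·y_yeast + 5·y_labor = 37.5.
→ y_yeast = 5.5 and y_labor = 2.
sourdough loaves enters the basis when its profit ≥ yᵀa₃ = 5.5·4 + 2·3 = 28.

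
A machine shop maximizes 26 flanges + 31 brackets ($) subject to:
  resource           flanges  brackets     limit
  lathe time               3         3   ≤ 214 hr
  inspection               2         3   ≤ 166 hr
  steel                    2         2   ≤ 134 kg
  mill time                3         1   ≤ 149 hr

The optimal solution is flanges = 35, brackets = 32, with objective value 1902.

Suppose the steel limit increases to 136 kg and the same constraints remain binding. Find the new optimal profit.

1918

Binding: inspection and steel. Non-binding: lathe time (13 unused), mill time (12 unused).
By complementary slackness, y = 0 for the non-binding constraints.
Dual feasibility on the basic columns requires 2·y_inspection + 2·y_steel = 26, 3·y_inspection + 2·y_steel = 31.
→ y_inspection = 5 and y_steel = 8.
Δz = y_steel·Δb = 8 × (2) = 16, so new z* = 1902 + 16 = 1918.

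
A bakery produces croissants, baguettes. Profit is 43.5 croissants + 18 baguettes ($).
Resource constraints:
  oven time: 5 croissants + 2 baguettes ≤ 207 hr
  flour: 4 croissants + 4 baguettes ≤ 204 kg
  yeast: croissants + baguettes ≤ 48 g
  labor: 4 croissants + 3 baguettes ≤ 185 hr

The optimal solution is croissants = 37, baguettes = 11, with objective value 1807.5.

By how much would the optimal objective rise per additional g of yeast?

Check each constraint at x*: oven time 207/207 (tight); flour 192/204 (slack 12); yeast 48/48 (tight); labor 181/185 (slack 4).
Slack constraints have shadow price 0 (complementary slackness).
Dual feasibility on the basic columns requires 5·y_oven time + 1·y_yeast = 43.5, 2·y_oven time + 1·y_yeast = 18.
This yields shadow prices y_oven time = 8.5, y_yeast = 1.
Shadow price of yeast = 1.

1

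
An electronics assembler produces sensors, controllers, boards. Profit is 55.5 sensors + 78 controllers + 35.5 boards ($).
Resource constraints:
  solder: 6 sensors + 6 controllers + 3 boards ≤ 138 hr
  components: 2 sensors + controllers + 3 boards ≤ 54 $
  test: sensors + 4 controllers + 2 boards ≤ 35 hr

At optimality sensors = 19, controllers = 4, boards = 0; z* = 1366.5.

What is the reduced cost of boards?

Binding: solder and test. Non-binding: components (12 unused).
Slack constraints have shadow price 0 (complementary slackness).
From A_Bᵀ y = c: 6·y_solder + 1·y_test = 55.5; 6·y_solder + 4·y_test = 78.
→ y_solder = 8 and y_test = 7.5.
Reduced cost of boards: c₃ − yᵀa₃ = 35.5 − (8·3 + 7.5·2) = 35.5 − 39 = -3.5.

-3.5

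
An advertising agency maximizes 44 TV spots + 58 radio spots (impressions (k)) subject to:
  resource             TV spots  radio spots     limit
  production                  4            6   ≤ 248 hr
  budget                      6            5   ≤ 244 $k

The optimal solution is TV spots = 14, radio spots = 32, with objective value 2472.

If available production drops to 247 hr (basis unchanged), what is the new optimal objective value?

2464

Check each constraint at x*: production 248/248 (tight); budget 244/244 (tight).
From A_Bᵀ y = c: 4·y_production + 6·y_budget = 44; 6·y_production + 5·y_budget = 58.
→ y_production = 8 and y_budget = 2.
Δz = y_production·Δb = 8 × (-1) = -8, so new z* = 2472 − 8 = 2464.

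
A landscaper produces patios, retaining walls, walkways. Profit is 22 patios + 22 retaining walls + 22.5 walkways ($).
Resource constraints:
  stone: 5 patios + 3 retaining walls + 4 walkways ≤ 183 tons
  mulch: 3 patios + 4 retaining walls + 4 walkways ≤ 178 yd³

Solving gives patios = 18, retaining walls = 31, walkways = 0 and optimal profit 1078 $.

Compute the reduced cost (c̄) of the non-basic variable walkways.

At the optimum: stone uses 183 of 183 (binding); mulch uses 178 of 178 (binding).
The binding rows give the dual system: 5·y_stone + 3·y_mulch = 22 and 3·y_stone + 4·y_mulch = 22.
Solving: y_stone = 2, y_mulch = 4.
Reduced cost of walkways: c₃ − yᵀa₃ = 22.5 − (2·4 + 4·4) = 22.5 − 24 = -1.5.

-1.5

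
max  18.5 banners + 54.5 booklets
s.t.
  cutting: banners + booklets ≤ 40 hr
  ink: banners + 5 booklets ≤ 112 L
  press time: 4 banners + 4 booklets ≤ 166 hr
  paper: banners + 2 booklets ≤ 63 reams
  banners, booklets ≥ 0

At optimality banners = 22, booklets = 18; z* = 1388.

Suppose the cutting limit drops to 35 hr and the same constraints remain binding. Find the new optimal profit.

At the optimum: cutting uses 40 of 40 (binding); ink uses 112 of 112 (binding); press time uses 160 of 166 (slack = 6); paper uses 58 of 63 (slack = 5).
Slack constraints have shadow price 0 (complementary slackness).
From A_Bᵀ y = c: 1·y_cutting + 1·y_ink = 18.5; 1·y_cutting + 5·y_ink = 54.5.
Solving: y_cutting = 9.5, y_ink = 9.
Δz = y_cutting·Δb = 9.5 × (-5) = -47.5, so new z* = 1388 − 47.5 = 1340.5.

1340.5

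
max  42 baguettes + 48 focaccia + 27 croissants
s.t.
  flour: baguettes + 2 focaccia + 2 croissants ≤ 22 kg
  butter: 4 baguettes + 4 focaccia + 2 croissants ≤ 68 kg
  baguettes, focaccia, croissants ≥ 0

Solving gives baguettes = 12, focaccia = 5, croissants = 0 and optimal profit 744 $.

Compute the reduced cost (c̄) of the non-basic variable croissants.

Both flour and butter are binding at x*.
The binding rows give the dual system: 1·y_flour + 4·y_butter = 42 and 2·y_flour + 4·y_butter = 48.
→ y_flour = 6 and y_butter = 9.
Reduced cost of croissants: c₃ − yᵀa₃ = 27 − (6·2 + 9·2) = 27 − 30 = -3.

-3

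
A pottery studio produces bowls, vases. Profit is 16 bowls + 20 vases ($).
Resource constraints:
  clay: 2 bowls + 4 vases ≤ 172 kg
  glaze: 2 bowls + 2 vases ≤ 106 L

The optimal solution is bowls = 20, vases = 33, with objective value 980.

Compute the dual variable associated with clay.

2

Check each constraint at x*: clay 172/172 (tight); glaze 106/106 (tight).
The binding rows give the dual system: 2·y_clay + 2·y_glaze = 16 and 4·y_clay + 2·y_glaze = 20.
This yields shadow prices y_clay = 2, y_glaze = 6.
Shadow price of clay = 2.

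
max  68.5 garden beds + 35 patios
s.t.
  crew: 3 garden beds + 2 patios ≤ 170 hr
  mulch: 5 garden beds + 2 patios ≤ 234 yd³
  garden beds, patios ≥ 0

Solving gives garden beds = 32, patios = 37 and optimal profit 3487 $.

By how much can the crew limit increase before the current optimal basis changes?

Binding constraints: crew, mulch. The basis is B = [[3,2],[5,2]] with det -4.
Per unit increase in crew, x* moves by d = (-0.5, 1.25).
The basis stays optimal until garden beds reaches 0; allowable increase = 64 hr.

64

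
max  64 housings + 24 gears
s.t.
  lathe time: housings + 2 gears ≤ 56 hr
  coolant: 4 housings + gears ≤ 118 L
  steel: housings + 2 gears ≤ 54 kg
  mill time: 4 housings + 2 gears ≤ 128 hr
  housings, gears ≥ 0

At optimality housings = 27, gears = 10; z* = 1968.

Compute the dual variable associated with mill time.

8

Check each constraint at x*: lathe time 47/56 (slack 9); coolant 118/118 (tight); steel 47/54 (slack 7); mill time 128/128 (tight).
Slack constraints have shadow price 0 (complementary slackness).
The binding rows give the dual system: 4·y_coolant + 4·y_mill time = 64 and 1·y_coolant + 2·y_mill time = 24.
→ y_coolant = 8 and y_mill time = 8.
Shadow price of mill time = 8.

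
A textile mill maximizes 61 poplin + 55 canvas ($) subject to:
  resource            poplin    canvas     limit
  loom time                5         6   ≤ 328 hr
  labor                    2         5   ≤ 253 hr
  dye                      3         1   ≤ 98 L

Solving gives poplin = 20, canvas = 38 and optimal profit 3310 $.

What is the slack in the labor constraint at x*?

labor used = 2·20 + 5·38 = 230; slack = 253 − 230 = 23.

23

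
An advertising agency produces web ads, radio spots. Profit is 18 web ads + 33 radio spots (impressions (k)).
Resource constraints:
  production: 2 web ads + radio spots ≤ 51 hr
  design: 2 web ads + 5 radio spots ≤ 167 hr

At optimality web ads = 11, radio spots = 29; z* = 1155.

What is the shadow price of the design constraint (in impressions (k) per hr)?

6

At the optimum: production uses 51 of 51 (binding); design uses 167 of 167 (binding).
From A_Bᵀ y = c: 2·y_production + 2·y_design = 18; 1·y_production + 5·y_design = 33.
This yields shadow prices y_production = 3, y_design = 6.
Shadow price of design = 6.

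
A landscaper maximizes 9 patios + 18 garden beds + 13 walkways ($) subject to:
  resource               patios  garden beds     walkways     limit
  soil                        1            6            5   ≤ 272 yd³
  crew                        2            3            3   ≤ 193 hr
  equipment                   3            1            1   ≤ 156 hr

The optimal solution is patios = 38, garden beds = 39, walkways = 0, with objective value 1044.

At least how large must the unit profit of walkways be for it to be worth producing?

17

At the optimum: soil uses 272 of 272 (binding); crew uses 193 of 193 (binding); equipment uses 153 of 156 (slack = 3).
Slack constraints have shadow price 0 (complementary slackness).
The binding rows give the dual system: 1·y_soil + 2·y_crew = 9 and 6·y_soil + 3·y_crew = 18.
This yields shadow prices y_soil = 1, y_crew = 4.
walkways enters the basis when its profit ≥ yᵀa₃ = 1·5 + 4·3 = 17.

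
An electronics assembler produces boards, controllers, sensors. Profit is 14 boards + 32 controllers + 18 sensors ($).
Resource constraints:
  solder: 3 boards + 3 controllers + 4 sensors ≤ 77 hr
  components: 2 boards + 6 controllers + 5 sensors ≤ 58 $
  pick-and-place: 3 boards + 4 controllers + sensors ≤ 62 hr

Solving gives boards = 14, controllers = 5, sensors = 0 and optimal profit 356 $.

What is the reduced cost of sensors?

-4

Binding: components and pick-and-place. Non-binding: solder (20 unused).
Since solder is not tight, its dual is 0.
From A_Bᵀ y = c: 2·y_components + 3·y_pick-and-place = 14; 6·y_components + 4·y_pick-and-place = 32.
This yields shadow prices y_components = 4, y_pick-and-place = 2.
Reduced cost of sensors: c₃ − yᵀa₃ = 18 − (4·5 + 2·1) = 18 − 22 = -4.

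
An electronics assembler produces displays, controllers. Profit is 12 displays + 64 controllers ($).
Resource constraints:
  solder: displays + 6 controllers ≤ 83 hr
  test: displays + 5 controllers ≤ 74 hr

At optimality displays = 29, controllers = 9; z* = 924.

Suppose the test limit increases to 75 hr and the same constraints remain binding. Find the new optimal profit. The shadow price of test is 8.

932

Δb = 1, so new z* = 924 + (8)·(1) = 924 + 8 = 932.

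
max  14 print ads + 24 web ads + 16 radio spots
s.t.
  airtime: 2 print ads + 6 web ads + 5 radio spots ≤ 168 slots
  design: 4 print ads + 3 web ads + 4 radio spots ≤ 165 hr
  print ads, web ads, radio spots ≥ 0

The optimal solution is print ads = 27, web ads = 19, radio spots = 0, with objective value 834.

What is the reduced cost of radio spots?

-7

Both airtime and design are binding at x*.
The binding rows give the dual system: 2·y_airtime + 4·y_design = 14 and 6·y_airtime + 3·y_design = 24.
→ y_airtime = 3 and y_design = 2.
Reduced cost of radio spots: c₃ − yᵀa₃ = 16 − (3·5 + 2·4) = 16 − 23 = -7.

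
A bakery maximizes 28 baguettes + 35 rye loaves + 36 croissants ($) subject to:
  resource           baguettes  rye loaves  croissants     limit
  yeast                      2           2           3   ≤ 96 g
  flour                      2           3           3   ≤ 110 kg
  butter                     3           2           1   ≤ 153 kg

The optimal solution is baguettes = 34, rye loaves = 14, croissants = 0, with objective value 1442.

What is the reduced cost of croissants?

At the optimum: yeast uses 96 of 96 (binding); flour uses 110 of 110 (binding); butter uses 130 of 153 (slack = 23).
By complementary slackness, y = 0 for the non-binding constraint.
Dual feasibility on the basic columns requires 2·y_yeast + 2·y_flour = 28, 2·y_yeast + 3·y_flour = 35.
This yields shadow prices y_yeast = 7, y_flour = 7.
Reduced cost of croissants: c₃ − yᵀa₃ = 36 − (7·3 + 7·3) = 36 − 42 = -6.

-6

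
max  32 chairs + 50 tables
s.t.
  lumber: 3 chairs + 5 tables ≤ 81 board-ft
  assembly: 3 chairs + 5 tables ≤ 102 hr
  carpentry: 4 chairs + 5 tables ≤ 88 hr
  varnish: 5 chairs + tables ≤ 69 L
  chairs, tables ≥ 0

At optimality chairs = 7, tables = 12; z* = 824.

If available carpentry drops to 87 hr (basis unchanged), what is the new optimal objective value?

822

At the optimum: lumber uses 81 of 81 (binding); assembly uses 81 of 102 (slack = 21); carpentry uses 88 of 88 (binding); varnish uses 47 of 69 (slack = 22).
By complementary slackness, y = 0 for the non-binding constraints.
From A_Bᵀ y = c: 3·y_lumber + 4·y_carpentry = 32; 5·y_lumber + 5·y_carpentry = 50.
This yields shadow prices y_lumber = 8, y_carpentry = 2.
Δz = y_carpentry·Δb = 2 × (-1) = -2, so new z* = 824 − 2 = 822.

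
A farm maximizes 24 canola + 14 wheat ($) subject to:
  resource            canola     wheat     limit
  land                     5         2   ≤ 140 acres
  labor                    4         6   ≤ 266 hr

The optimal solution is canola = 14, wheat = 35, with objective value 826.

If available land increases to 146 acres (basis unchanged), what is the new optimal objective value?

At the optimum: land uses 140 of 140 (binding); labor uses 266 of 266 (binding).
The binding rows give the dual system: 5·y_land + 4·y_labor = 24 and 2·y_land + 6·y_labor = 14.
Solving: y_land = 4, y_labor = 1.
Δz = y_land·Δb = 4 × (6) = 24, so new z* = 826 + 24 = 850.

850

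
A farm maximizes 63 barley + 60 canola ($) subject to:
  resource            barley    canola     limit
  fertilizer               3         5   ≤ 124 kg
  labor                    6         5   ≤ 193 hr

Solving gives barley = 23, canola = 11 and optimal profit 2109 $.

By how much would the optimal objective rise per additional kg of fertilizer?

Both fertilizer and labor are binding at x*.
From A_Bᵀ y = c: 3·y_fertilizer + 6·y_labor = 63; 5·y_fertilizer + 5·y_labor = 60.
→ y_fertilizer = 3 and y_labor = 9.
Shadow price of fertilizer = 3.

3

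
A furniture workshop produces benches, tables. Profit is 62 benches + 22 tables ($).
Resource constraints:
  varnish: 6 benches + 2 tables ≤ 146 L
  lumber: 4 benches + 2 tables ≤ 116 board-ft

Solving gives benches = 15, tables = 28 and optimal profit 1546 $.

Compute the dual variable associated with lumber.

Both varnish and lumber are binding at x*.
From A_Bᵀ y = c: 6·y_varnish + 4·y_lumber = 62; 2·y_varnish + 2·y_lumber = 22.
This yields shadow prices y_varnish = 9, y_lumber = 2.
Shadow price of lumber = 2.

2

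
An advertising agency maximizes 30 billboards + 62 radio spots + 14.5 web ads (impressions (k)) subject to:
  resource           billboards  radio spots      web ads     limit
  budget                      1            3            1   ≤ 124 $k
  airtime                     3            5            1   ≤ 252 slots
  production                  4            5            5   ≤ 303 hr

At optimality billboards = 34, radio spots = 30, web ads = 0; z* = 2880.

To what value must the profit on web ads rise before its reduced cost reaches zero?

Binding: budget and airtime. Non-binding: production (17 unused).
Since production is not tight, its dual is 0.
Dual feasibility on the basic columns requires 1·y_budget + 3·y_airtime = 30, 3·y_budget + 5·y_airtime = 62.
This yields shadow prices y_budget = 9, y_airtime = 7.
web ads enters the basis when its profit ≥ yᵀa₃ = 9·1 + 7·1 = 16.

16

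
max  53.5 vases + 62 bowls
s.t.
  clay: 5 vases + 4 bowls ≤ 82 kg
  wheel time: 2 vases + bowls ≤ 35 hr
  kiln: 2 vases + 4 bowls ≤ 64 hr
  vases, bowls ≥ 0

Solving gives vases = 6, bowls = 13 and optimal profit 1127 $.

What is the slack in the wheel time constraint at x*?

wheel time used = 2·6 + 1·13 = 25; slack = 35 − 25 = 10.

10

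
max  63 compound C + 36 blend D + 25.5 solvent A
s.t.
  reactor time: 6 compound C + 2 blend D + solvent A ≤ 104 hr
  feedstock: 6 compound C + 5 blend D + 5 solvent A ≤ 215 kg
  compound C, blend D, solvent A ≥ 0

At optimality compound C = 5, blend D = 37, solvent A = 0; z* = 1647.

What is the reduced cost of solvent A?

At the optimum: reactor time uses 104 of 104 (binding); feedstock uses 215 of 215 (binding).
From A_Bᵀ y = c: 6·y_reactor time + 6·y_feedstock = 63; 2·y_reactor time + 5·y_feedstock = 36.
→ y_reactor time = 5.5 and y_feedstock = 5.
Reduced cost of solvent A: c₃ − yᵀa₃ = 25.5 − (5.5·1 + 5·5) = 25.5 − 30.5 = -5.

-5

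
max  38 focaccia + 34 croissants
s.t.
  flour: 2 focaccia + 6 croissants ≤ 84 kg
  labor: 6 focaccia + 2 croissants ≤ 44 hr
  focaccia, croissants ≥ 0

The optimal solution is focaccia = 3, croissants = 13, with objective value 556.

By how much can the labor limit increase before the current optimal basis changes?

Binding constraints: flour, labor. The basis is B = [[2,6],[6,2]] with det -32.
Per unit increase in labor, x* moves by d = (0.1875, -0.0625).
The basis stays optimal until croissants reaches 0; allowable increase = 208 hr.

208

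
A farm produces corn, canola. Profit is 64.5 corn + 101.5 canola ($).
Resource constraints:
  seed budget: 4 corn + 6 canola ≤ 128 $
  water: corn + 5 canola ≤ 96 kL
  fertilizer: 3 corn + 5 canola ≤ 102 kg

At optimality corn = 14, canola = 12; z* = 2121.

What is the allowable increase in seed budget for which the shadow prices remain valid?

Binding constraints: seed budget, fertilizer. The basis is B = [[4,6],[3,5]] with det 2.
Per unit increase in seed budget, x* moves by d = (2.5, -1.5).
The basis stays optimal until canola reaches 0; allowable increase = 8 $.

8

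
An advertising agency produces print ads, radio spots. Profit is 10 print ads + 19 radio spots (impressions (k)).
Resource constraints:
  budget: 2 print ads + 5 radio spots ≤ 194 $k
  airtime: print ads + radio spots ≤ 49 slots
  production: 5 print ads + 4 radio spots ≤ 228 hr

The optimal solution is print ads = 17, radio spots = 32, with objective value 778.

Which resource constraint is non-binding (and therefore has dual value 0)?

production

budget: 194/194 (binding)
airtime: 49/49 (binding)
production: 213/228 (slack 15)
By complementary slackness, a constraint with positive slack has shadow price 0 → production.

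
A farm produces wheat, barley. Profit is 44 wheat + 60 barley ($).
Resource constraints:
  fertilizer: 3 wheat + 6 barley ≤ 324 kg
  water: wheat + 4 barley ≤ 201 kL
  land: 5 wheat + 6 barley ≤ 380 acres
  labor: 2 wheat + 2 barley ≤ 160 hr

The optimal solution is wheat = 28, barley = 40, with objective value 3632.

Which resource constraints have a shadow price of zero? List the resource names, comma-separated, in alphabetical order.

labor, water

fertilizer: 324/324 (binding)
water: 188/201 (slack 13)
land: 380/380 (binding)
labor: 136/160 (slack 24)
By complementary slackness, a constraint with positive slack has shadow price 0 → labor, water.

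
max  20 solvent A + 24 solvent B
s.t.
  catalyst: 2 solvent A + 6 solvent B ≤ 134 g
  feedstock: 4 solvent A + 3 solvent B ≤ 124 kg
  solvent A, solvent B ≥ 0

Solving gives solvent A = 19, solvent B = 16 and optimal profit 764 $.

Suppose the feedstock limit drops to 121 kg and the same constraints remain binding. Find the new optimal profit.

Both catalyst and feedstock are binding at x*.
Dual feasibility on the basic columns requires 2·y_catalyst + 4·y_feedstock = 20, 6·y_catalyst + 3·y_feedstock = 24.
Solving: y_catalyst = 2, y_feedstock = 4.
Δz = y_feedstock·Δb = 4 × (-3) = -12, so new z* = 764 − 12 = 752.

752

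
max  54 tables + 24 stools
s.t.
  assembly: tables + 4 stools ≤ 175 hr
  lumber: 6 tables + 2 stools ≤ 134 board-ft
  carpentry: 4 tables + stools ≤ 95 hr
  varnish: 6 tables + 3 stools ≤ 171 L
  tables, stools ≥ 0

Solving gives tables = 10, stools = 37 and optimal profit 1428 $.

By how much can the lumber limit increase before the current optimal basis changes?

Binding constraints: lumber, varnish. The basis is B = [[6,2],[6,3]] with det 6.
Per unit increase in lumber, x* moves by d = (0.5, -1).
The basis stays optimal until carpentry becomes binding; allowable increase = 18 board-ft.

18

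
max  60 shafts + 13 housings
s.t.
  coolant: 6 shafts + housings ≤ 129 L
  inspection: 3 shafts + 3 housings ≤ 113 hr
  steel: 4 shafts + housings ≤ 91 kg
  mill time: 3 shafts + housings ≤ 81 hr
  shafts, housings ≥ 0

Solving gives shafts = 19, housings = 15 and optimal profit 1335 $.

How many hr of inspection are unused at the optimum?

inspection used = 3·19 + 3·15 = 102; slack = 113 − 102 = 11.

11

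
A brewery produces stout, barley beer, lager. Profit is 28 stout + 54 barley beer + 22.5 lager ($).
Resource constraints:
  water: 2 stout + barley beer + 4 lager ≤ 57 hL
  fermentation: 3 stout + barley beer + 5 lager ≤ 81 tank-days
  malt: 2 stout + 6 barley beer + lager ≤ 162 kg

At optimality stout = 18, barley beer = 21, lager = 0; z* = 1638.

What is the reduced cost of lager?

At the optimum: water uses 57 of 57 (binding); fermentation uses 75 of 81 (slack = 6); malt uses 162 of 162 (binding).
By complementary slackness, y = 0 for the non-binding constraint.
The binding rows give the dual system: 2·y_water + 2·y_malt = 28 and 1·y_water + 6·y_malt = 54.
This yields shadow prices y_water = 6, y_malt = 8.
Reduced cost of lager: c₃ − yᵀa₃ = 22.5 − (6·4 + 8·1) = 22.5 − 32 = -9.5.

-9.5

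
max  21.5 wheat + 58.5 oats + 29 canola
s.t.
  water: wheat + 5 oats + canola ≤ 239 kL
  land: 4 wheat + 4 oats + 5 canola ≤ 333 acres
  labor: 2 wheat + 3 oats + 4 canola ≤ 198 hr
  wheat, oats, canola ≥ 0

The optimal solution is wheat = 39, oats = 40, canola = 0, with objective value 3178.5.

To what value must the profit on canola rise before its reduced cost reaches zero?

Binding: water and labor. Non-binding: land (17 unused).
By complementary slackness, y = 0 for the non-binding constraint.
The binding rows give the dual system: 1·y_water + 2·y_labor = 21.5 and 5·y_water + 3·y_labor = 58.5.
→ y_water = 7.5 and y_labor = 7.
canola enters the basis when its profit ≥ yᵀa₃ = 7.5·1 + 7·4 = 35.5.

35.5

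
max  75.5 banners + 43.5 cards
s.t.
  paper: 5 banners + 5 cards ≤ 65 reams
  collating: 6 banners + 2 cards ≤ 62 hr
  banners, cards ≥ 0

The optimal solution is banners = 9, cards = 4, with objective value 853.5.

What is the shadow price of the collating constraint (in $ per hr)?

Both paper and collating are binding at x*.
From A_Bᵀ y = c: 5·y_paper + 6·y_collating = 75.5; 5·y_paper + 2·y_collating = 43.5.
This yields shadow prices y_paper = 5.5, y_collating = 8.
Shadow price of collating = 8.

8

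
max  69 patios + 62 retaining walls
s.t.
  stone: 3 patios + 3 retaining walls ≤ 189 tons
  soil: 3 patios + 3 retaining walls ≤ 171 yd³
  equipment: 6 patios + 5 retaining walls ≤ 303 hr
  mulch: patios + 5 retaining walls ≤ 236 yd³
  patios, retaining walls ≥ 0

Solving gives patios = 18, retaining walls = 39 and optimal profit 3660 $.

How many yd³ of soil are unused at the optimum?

0

soil used = 3·18 + 3·39 = 171; slack = 171 − 171 = 0.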